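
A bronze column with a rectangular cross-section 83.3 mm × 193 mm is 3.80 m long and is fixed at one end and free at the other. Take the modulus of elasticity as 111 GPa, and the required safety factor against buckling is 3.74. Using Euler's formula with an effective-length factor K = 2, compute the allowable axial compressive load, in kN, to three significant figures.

Buckling occurs about the weak axis: I_min = h·b³/12 = 193×83.3³/12 = 9.296×10^6 mm⁴ (b = 83.3 mm is the smaller dimension).
Effective length L_e = KL = 2×3.80 m = 7600 mm.
Euler critical load P_cr = π²EI/L_e² = π²×111000×9.296×10^6/7600² = 176300 N.
P_allow = P_cr/n = 176300/3.74 = 47140 N.

P_allow = 47.1 kN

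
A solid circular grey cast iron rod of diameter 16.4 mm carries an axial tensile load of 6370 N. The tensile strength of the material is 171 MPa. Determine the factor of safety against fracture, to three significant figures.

n = 5.67

A = πd²/4 = 211.2 mm².
σ = F/A = 6370.0/211.2 = 30.16 MPa.
n = 171/30.16 = 5.671.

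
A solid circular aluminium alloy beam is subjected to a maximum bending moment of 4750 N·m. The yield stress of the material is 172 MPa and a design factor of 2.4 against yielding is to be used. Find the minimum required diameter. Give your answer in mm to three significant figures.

σ_allow = 172/2.4 = 71.67 MPa.
For a solid circular section σ = 32M/(πd³), so d³ = 32M/(π σ_allow) = 32×4750000/(π×71.67) = 675100 mm³.
d = 87.73 mm.

d = 87.7 mm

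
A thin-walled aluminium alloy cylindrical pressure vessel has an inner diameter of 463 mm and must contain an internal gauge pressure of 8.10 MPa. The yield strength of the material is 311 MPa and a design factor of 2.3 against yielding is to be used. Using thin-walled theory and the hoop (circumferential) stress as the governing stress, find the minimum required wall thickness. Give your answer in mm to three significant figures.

t = 13.9 mm

σ_allow = 311/2.3 = 135.2 MPa.
Hoop stress σ_h = pD/(2t), so t = pD/(2σ_allow) = 8.10×463/(2×135.2) = 13.87 mm.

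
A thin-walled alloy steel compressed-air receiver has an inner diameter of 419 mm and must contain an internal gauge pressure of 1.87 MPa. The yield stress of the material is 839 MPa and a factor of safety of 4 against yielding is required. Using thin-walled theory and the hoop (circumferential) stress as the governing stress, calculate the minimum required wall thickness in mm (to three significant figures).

t = 1.87 mm

σ_allow = 839/4 = 209.8 MPa.
Hoop stress σ_h = pD/(2t), so t = pD/(2σ_allow) = 1.87×419/(2×209.8) = 1.868 mm.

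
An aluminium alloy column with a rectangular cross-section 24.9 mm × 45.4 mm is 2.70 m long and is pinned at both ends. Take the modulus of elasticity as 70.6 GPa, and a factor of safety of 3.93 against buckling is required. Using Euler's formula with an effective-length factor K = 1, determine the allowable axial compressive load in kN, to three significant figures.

Buckling occurs about the weak axis: I_min = h·b³/12 = 45.4×24.9³/12 = 58410 mm⁴ (b = 24.9 mm is the smaller dimension).
Effective length L_e = KL = 1×2.70 m = 2700 mm.
Euler critical load P_cr = π²EI/L_e² = π²×70600×58410/2700² = 5583 N.
P_allow = P_cr/n = 5583/3.93 = 1421 N.

P_allow = 1.42 kN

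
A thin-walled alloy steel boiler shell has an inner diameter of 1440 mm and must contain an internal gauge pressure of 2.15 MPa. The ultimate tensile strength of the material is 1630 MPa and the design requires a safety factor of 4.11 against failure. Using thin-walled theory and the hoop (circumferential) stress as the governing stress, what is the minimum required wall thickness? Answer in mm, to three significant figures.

σ_allow = 1630/4.11 = 396.6 MPa.
Hoop stress σ_h = pD/(2t), so t = pD/(2σ_allow) = 2.15×1440/(2×396.6) = 3.903 mm.

t = 3.90 mm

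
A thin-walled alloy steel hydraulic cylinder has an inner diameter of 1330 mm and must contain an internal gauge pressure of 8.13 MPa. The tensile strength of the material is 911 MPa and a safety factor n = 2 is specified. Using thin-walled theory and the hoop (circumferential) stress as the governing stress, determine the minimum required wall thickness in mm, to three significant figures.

t = 11.9 mm

σ_allow = 911/2 = 455.5 MPa.
Hoop stress σ_h = pD/(2t), so t = pD/(2σ_allow) = 8.13×1330/(2×455.5) = 11.87 mm.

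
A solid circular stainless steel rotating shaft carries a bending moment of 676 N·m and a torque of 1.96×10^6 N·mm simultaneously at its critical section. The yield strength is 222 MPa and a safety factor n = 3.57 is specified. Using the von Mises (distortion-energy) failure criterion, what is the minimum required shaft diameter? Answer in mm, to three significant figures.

σ_allow = σ_y/n = 222/3.57 = 62.18 MPa.
For a solid shaft σ_b = 32M/(πd³) and τ = 16T/(πd³), so the von Mises stress is σ' = (16/πd³)·√(4M²+3T²).
√(4M²+3T²) = √(4×(676000)² + 3×(1.960×10^6)²) = 3.654×10^6 N·mm.
d³ = 16×3.654×10^6/(π×62.18) = 299300 mm³.
d = 66.89 mm.

d = 66.9 mm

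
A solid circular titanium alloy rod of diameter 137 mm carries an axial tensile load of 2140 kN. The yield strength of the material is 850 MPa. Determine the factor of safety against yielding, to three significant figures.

n = 5.86

A = πd²/4 = 14740 mm².
σ = F/A = 2140000/14740 = 145.2 MPa.
n = 850/145.2 = 5.855.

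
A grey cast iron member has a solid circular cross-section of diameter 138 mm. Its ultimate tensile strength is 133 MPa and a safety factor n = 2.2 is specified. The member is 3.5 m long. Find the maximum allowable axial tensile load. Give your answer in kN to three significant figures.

σ_allow = 133/2.2 = 60.45 MPa.
A = πd²/4 = π×138²/4 = 14960 mm².
F_allow = σ_allow × A = 60.45×14960 = 904200 N.

F_allow = 904 kN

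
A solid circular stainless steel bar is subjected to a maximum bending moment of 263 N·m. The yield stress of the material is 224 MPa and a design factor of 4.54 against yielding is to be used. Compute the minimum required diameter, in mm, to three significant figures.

σ_allow = 224/4.54 = 49.34 MPa.
For a solid circular section σ = 32M/(πd³), so d³ = 32M/(π σ_allow) = 32×263000/(π×49.34) = 54300 mm³.
d = 37.87 mm.

d = 37.9 mm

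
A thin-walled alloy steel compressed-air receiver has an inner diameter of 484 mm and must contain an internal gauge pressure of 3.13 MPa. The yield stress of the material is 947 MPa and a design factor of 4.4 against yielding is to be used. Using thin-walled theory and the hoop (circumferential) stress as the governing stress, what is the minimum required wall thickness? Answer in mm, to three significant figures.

t = 3.52 mm

σ_allow = 947/4.4 = 215.2 MPa.
Hoop stress σ_h = pD/(2t), so t = pD/(2σ_allow) = 3.13×484/(2×215.2) = 3.519 mm.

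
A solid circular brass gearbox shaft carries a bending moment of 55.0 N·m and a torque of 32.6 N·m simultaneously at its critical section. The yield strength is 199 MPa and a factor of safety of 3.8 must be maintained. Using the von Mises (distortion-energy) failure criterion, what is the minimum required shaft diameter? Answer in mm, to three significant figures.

d = 22.9 mm

σ_allow = σ_y/n = 199/3.8 = 52.37 MPa.
For a solid shaft σ_b = 32M/(πd³) and τ = 16T/(πd³), so the von Mises stress is σ' = (16/πd³)·√(4M²+3T²).
√(4M²+3T²) = √(4×(55000)² + 3×(32600)²) = 123600 N·mm.
d³ = 16×123600/(π×52.37) = 12020 mm³.
d = 22.91 mm.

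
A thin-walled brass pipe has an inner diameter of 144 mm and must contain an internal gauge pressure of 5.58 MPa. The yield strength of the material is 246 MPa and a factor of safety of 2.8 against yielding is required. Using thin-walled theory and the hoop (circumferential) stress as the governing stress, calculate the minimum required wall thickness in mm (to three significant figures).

σ_allow = 246/2.8 = 87.86 MPa.
Hoop stress σ_h = pD/(2t), so t = pD/(2σ_allow) = 5.58×144/(2×87.86) = 4.573 mm.

t = 4.57 mm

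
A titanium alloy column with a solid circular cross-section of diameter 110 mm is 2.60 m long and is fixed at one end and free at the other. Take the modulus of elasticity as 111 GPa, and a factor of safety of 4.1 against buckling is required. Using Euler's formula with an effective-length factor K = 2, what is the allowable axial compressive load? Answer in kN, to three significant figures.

I = πd⁴/64 = π×110⁴/64 = 7.187×10^6 mm⁴.
Effective length L_e = KL = 2×2.60 m = 5200 mm.
Euler critical load P_cr = π²EI/L_e² = π²×111000×7.187×10^6/5200² = 291200 N.
P_allow = P_cr/n = 291200/4.1 = 71020 N.

P_allow = 71.0 kN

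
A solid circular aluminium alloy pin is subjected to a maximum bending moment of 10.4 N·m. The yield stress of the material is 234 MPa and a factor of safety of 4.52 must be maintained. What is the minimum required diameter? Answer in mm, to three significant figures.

d = 12.7 mm

σ_allow = 234/4.52 = 51.77 MPa.
For a solid circular section σ = 32M/(πd³), so d³ = 32M/(π σ_allow) = 32×10400/(π×51.77) = 2046 mm³.
d = 12.70 mm.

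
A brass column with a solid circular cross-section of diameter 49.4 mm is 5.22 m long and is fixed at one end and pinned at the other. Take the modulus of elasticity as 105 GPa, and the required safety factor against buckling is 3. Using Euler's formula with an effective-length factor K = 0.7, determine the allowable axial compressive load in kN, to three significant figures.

P_allow = 7.56 kN

I = πd⁴/64 = π×49.4⁴/64 = 292300 mm⁴.
Effective length L_e = KL = 0.7×5.22 m = 3654 mm.
Euler critical load P_cr = π²EI/L_e² = π²×105000×292300/3654² = 22690 N.
P_allow = P_cr/n = 22690/3 = 7563 N.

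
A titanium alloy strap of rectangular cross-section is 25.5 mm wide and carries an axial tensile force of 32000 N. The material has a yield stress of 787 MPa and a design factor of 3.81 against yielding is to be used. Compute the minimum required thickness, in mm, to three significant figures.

t = 6.08 mm

σ_allow = 787/3.81 = 206.6 MPa.
Required area A = F/σ_allow = 32000/206.6 = 154.9 mm².
t = A/w = 154.9/25.5 = 6.075 mm.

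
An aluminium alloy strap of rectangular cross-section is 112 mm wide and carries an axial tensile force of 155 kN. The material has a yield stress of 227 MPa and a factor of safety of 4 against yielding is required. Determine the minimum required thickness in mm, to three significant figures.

t = 24.4 mm

σ_allow = 227/4 = 56.75 MPa.
Required area A = F/σ_allow = 155000/56.75 = 2731 mm².
t = A/w = 2731/112 = 24.39 mm.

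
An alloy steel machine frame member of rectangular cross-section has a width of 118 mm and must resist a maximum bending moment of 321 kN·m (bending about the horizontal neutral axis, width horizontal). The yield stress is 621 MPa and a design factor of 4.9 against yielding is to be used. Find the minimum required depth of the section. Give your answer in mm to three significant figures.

h = 359 mm

σ_allow = 621/4.9 = 126.7 MPa.
For a rectangular section σ = 6M/(bh²), so h² = 6M/(b σ_allow) = 6×3.2100×10^8/(118×126.7) = 128800 mm².
h = 358.9 mm.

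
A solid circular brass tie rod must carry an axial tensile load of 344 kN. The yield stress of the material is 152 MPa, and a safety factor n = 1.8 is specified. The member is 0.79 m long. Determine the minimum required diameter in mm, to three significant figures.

Allowable stress σ_allow = 152/1.8 = 84.44 MPa.
Required area A = F/σ_allow = 344000/84.44 = 4074 mm².
A = πd²/4 → d = √(4A/π) = 72.02 mm.

d = 72.0 mm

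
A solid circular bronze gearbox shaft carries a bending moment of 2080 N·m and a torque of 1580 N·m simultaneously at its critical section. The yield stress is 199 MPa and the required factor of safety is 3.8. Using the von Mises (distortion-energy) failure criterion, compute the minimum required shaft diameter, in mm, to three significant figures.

σ_allow = σ_y/n = 199/3.8 = 52.37 MPa.
For a solid shaft σ_b = 32M/(πd³) and τ = 16T/(πd³), so the von Mises stress is σ' = (16/πd³)·√(4M²+3T²).
√(4M²+3T²) = √(4×(2.080×10^6)² + 3×(1.580×10^6)²) = 4.979×10^6 N·mm.
d³ = 16×4.979×10^6/(π×52.37) = 484300 mm³.
d = 78.53 mm.

d = 78.5 mm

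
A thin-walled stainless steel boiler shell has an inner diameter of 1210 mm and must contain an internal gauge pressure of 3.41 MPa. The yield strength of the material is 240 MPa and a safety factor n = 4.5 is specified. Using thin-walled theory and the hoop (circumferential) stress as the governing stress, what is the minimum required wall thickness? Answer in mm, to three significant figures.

t = 38.7 mm

σ_allow = 240/4.5 = 53.33 MPa.
Hoop stress σ_h = pD/(2t), so t = pD/(2σ_allow) = 3.41×1210/(2×53.33) = 38.68 mm.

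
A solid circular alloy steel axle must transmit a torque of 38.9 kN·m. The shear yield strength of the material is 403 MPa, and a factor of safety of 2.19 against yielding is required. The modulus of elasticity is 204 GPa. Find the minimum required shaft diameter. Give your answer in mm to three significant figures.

d = 102 mm

Allowable shear stress τ_allow = 403/2.19 = 184.0 MPa.
For a solid shaft τ = 16T/(πd³), so d³ = 16T/(π τ_allow) = 16×3.8900×10^7/(π×184.0) = 1.077×10^6 mm³.
d = (1.077×10^6)^(1/3) = 102.5 mm.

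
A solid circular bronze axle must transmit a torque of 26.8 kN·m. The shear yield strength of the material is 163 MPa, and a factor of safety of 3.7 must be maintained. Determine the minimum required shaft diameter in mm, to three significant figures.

Allowable shear stress τ_allow = 163/3.7 = 44.05 MPa.
For a solid shaft τ = 16T/(πd³), so d³ = 16T/(π τ_allow) = 16×2.6800×10^7/(π×44.05) = 3.098×10^6 mm³.
d = (3.098×10^6)^(1/3) = 145.8 mm.

d = 146 mm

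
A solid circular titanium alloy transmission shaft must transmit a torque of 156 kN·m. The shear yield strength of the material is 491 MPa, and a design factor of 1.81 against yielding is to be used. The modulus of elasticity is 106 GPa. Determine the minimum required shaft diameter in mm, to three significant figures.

d = 143 mm

Allowable shear stress τ_allow = 491/1.81 = 271.3 MPa.
For a solid shaft τ = 16T/(πd³), so d³ = 16T/(π τ_allow) = 16×1.5600×10^8/(π×271.3) = 2.929×10^6 mm³.
d = (2.929×10^6)^(1/3) = 143.1 mm.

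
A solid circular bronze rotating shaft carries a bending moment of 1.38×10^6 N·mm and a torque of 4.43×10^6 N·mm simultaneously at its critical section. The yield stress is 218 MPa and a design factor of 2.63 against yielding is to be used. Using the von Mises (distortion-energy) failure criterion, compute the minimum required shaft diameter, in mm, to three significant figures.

σ_allow = σ_y/n = 218/2.63 = 82.89 MPa.
For a solid shaft σ_b = 32M/(πd³) and τ = 16T/(πd³), so the von Mises stress is σ' = (16/πd³)·√(4M²+3T²).
√(4M²+3T²) = √(4×(1.380×10^6)² + 3×(4.430×10^6)²) = 8.154×10^6 N·mm.
d³ = 16×8.154×10^6/(π×82.89) = 501000 mm³.
d = 79.42 mm.

d = 79.4 mm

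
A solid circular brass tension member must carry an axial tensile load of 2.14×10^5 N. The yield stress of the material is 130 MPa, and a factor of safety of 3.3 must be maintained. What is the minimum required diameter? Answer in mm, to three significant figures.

d = 83.2 mm

Allowable stress σ_allow = 130/3.3 = 39.39 MPa.
Required area A = F/σ_allow = 214000/39.39 = 5432 mm².
A = πd²/4 → d = √(4A/π) = 83.17 mm.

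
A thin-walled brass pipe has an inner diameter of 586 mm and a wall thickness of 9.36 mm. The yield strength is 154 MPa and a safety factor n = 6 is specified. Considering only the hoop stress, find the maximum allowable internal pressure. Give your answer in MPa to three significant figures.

σ_allow = 154/6 = 25.67 MPa.
σ_h = pD/(2t) → p_allow = 2σ_allow t/D = 2×25.67×9.36/586 = 0.8199 MPa.

p_allow = 0.820 MPa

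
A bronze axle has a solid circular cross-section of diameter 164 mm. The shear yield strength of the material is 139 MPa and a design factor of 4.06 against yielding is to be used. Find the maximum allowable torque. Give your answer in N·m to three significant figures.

T_allow = 29700 N·m

τ_allow = 139/4.06 = 34.24 MPa.
For a solid shaft T_allow = τ_allow·πd³/16; πd³/16 = π×164³/16 = 866100 mm³.
T_allow = 34.24×866100 = 2.965×10^7 N·mm = 29650 N·m.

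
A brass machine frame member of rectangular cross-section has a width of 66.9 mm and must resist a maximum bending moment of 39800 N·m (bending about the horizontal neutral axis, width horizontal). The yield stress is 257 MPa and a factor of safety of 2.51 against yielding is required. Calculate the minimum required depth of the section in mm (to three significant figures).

h = 187 mm

σ_allow = 257/2.51 = 102.4 MPa.
For a rectangular section σ = 6M/(bh²), so h² = 6M/(b σ_allow) = 6×3.9800×10^7/(66.9×102.4) = 34860 mm².
h = 186.7 mm.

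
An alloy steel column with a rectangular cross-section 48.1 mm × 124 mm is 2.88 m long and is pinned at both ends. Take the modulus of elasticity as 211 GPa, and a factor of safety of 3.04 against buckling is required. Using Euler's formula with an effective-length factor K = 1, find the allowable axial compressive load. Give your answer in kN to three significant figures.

P_allow = 95.0 kN

Buckling occurs about the weak axis: I_min = h·b³/12 = 124×48.1³/12 = 1.150×10^6 mm⁴ (b = 48.1 mm is the smaller dimension).
Effective length L_e = KL = 1×2.88 m = 2880 mm.
Euler critical load P_cr = π²EI/L_e² = π²×211000×1.150×10^6/2880² = 288700 N.
P_allow = P_cr/n = 288700/3.04 = 94970 N.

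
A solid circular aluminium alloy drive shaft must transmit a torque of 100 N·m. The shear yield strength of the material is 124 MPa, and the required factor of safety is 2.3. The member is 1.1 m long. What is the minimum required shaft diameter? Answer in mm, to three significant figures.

d = 21.1 mm

Allowable shear stress τ_allow = 124/2.3 = 53.91 MPa.
For a solid shaft τ = 16T/(πd³), so d³ = 16T/(π τ_allow) = 16×100000/(π×53.91) = 9447 mm³.
d = (9447)^(1/3) = 21.14 mm.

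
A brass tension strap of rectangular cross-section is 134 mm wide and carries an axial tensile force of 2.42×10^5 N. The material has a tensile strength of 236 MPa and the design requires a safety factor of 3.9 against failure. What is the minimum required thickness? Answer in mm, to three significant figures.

σ_allow = 236/3.9 = 60.51 MPa.
Required area A = F/σ_allow = 242000/60.51 = 3999 mm².
t = A/w = 3999/134 = 29.84 mm.

t = 29.8 mm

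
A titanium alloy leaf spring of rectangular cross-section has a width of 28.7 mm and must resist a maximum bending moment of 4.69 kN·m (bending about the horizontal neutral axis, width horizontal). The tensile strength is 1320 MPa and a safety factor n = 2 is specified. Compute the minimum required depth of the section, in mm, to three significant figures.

h = 38.5 mm

σ_allow = 1320/2 = 660.0 MPa.
For a rectangular section σ = 6M/(bh²), so h² = 6M/(b σ_allow) = 6×4690000/(28.7×660.0) = 1486 mm².
h = 38.54 mm.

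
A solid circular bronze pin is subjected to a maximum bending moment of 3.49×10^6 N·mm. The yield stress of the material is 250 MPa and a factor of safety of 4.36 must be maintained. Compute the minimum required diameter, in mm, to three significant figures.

σ_allow = 250/4.36 = 57.34 MPa.
For a solid circular section σ = 32M/(πd³), so d³ = 32M/(π σ_allow) = 32×3490000/(π×57.34) = 620000 mm³.
d = 85.27 mm.

d = 85.3 mm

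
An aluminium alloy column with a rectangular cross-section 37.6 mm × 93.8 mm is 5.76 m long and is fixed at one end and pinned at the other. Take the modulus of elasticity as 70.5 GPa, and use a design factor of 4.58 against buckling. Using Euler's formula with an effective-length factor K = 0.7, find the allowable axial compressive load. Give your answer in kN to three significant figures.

P_allow = 3.88 kN

Buckling occurs about the weak axis: I_min = h·b³/12 = 93.8×37.6³/12 = 415500 mm⁴ (b = 37.6 mm is the smaller dimension).
Effective length L_e = KL = 0.7×5.76 m = 4032 mm.
Euler critical load P_cr = π²EI/L_e² = π²×70500×415500/4032² = 17780 N.
P_allow = P_cr/n = 17780/4.58 = 3883 N.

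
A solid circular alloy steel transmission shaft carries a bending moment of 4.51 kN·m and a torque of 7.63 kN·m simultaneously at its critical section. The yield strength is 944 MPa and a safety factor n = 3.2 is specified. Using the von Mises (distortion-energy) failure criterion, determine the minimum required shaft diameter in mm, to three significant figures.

d = 65.1 mm

σ_allow = σ_y/n = 944/3.2 = 295.0 MPa.
For a solid shaft σ_b = 32M/(πd³) and τ = 16T/(πd³), so the von Mises stress is σ' = (16/πd³)·√(4M²+3T²).
√(4M²+3T²) = √(4×(4.510×10^6)² + 3×(7.630×10^6)²) = 1.600×10^7 N·mm.
d³ = 16×1.600×10^7/(π×295.0) = 276200 mm³.
d = 65.13 mm.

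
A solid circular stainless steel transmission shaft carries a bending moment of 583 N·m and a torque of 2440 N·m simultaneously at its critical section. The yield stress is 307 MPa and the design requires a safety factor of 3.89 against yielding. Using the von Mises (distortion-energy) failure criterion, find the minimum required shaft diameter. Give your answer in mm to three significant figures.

σ_allow = σ_y/n = 307/3.89 = 78.92 MPa.
For a solid shaft σ_b = 32M/(πd³) and τ = 16T/(πd³), so the von Mises stress is σ' = (16/πd³)·√(4M²+3T²).
√(4M²+3T²) = √(4×(583000)² + 3×(2.440×10^6)²) = 4.384×10^6 N·mm.
d³ = 16×4.384×10^6/(π×78.92) = 282900 mm³.
d = 65.65 mm.

d = 65.6 mm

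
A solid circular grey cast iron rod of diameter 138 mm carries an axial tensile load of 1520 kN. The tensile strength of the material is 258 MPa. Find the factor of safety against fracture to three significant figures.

n = 2.54

A = πd²/4 = 14960 mm².
σ = F/A = 1520000/14960 = 101.6 MPa.
n = 258/101.6 = 2.539.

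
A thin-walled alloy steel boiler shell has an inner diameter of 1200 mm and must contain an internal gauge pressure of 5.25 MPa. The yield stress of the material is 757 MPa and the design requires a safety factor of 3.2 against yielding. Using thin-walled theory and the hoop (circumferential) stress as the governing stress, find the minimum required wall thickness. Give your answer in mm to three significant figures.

σ_allow = 757/3.2 = 236.6 MPa.
Hoop stress σ_h = pD/(2t), so t = pD/(2σ_allow) = 5.25×1200/(2×236.6) = 13.32 mm.

t = 13.3 mm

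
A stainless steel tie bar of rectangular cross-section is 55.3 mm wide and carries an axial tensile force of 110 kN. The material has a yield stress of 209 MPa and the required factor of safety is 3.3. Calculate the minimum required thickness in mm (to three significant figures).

σ_allow = 209/3.3 = 63.33 MPa.
Required area A = F/σ_allow = 110000/63.33 = 1737 mm².
t = A/w = 1737/55.3 = 31.41 mm.

t = 31.4 mm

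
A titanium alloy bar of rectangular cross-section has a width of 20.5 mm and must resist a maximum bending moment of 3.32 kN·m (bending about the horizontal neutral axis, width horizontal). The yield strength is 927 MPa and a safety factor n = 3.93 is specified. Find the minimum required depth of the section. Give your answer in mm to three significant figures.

h = 64.2 mm

σ_allow = 927/3.93 = 235.9 MPa.
For a rectangular section σ = 6M/(bh²), so h² = 6M/(b σ_allow) = 6×3320000/(20.5×235.9) = 4120 mm².
h = 64.18 mm.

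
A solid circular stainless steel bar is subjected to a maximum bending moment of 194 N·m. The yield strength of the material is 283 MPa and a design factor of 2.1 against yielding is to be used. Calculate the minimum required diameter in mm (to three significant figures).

σ_allow = 283/2.1 = 134.8 MPa.
For a solid circular section σ = 32M/(πd³), so d³ = 32M/(π σ_allow) = 32×194000/(π×134.8) = 14660 mm³.
d = 24.48 mm.

d = 24.5 mm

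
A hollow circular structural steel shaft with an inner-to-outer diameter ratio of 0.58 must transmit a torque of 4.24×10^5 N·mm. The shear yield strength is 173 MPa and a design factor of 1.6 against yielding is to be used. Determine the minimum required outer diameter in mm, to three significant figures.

d_o = 28.2 mm

τ_allow = 173/1.6 = 108.1 MPa.
For a hollow shaft τ = 16T/[πd_o³(1−k⁴)] with k = 0.58, so 1−k⁴ = 0.8868.
d_o³ = 16T/[π τ_allow (1−k⁴)] = 16×424000/(π×108.1×0.8868) = 22520 mm³.
d_o = 28.24 mm.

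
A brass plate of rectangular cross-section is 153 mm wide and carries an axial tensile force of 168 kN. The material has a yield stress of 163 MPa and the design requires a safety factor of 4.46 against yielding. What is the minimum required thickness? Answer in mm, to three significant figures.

t = 30.0 mm

σ_allow = 163/4.46 = 36.55 MPa.
Required area A = F/σ_allow = 168000/36.55 = 4597 mm².
t = A/w = 4597/153 = 30.04 mm.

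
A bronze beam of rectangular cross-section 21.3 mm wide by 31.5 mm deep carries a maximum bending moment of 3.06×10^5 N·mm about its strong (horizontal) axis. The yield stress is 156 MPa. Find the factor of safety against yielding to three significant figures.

n = 1.80

Section modulus S = bh²/6 = 21.3×31.5²/6 = 3522 mm³.
σ = M/S = 306000/3522 = 86.87 MPa.
n = 156/86.87 = 1.796.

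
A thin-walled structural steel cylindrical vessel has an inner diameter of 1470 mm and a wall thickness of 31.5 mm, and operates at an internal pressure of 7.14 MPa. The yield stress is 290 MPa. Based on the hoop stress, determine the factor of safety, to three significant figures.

n = 1.74

σ_h = pD/(2t) = 7.14×1470/(2×31.5) = 166.6 MPa.
n = 290/166.6 = 1.741.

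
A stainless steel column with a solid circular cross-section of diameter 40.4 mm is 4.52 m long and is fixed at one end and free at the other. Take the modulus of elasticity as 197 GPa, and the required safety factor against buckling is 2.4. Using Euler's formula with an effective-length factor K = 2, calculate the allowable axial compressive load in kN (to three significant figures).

I = πd⁴/64 = π×40.4⁴/64 = 130800 mm⁴.
Effective length L_e = KL = 2×4.52 m = 9040 mm.
Euler critical load P_cr = π²EI/L_e² = π²×197000×130800/9040² = 3111 N.
P_allow = P_cr/n = 3111/2.4 = 1296 N.

P_allow = 1.30 kN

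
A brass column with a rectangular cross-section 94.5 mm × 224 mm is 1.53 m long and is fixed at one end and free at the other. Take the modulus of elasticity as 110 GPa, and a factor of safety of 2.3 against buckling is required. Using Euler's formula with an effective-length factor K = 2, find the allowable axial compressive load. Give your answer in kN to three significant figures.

Buckling occurs about the weak axis: I_min = h·b³/12 = 224×94.5³/12 = 1.575×10^7 mm⁴ (b = 94.5 mm is the smaller dimension).
Effective length L_e = KL = 2×1.53 m = 3060 mm.
Euler critical load P_cr = π²EI/L_e² = π²×110000×1.575×10^7/3060² = 1.826×10^6 N.
P_allow = P_cr/n = 1.826×10^6/2.3 = 794100 N.

P_allow = 794 kN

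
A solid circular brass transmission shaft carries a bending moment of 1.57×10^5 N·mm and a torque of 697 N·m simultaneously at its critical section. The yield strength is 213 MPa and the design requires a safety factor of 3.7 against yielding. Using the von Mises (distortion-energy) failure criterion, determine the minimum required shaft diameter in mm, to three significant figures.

σ_allow = σ_y/n = 213/3.7 = 57.57 MPa.
For a solid shaft σ_b = 32M/(πd³) and τ = 16T/(πd³), so the von Mises stress is σ' = (16/πd³)·√(4M²+3T²).
√(4M²+3T²) = √(4×(157000)² + 3×(697000)²) = 1.247×10^6 N·mm.
d³ = 16×1.247×10^6/(π×57.57) = 110400 mm³.
d = 47.97 mm.

d = 48.0 mm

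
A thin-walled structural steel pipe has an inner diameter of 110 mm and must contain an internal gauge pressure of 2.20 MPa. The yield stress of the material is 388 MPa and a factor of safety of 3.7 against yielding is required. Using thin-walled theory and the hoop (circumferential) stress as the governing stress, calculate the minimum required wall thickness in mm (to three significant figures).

t = 1.15 mm

σ_allow = 388/3.7 = 104.9 MPa.
Hoop stress σ_h = pD/(2t), so t = pD/(2σ_allow) = 2.20×110/(2×104.9) = 1.154 mm.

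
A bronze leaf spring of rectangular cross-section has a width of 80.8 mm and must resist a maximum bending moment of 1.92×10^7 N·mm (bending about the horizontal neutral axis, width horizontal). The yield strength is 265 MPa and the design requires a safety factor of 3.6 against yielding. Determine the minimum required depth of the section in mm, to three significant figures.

σ_allow = 265/3.6 = 73.61 MPa.
For a rectangular section σ = 6M/(bh²), so h² = 6M/(b σ_allow) = 6×1.9200×10^7/(80.8×73.61) = 19370 mm².
h = 139.2 mm.

h = 139 mm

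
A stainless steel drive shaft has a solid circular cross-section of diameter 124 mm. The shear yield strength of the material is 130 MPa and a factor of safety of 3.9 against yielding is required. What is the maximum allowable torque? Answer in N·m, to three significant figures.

τ_allow = 130/3.9 = 33.33 MPa.
For a solid shaft T_allow = τ_allow·πd³/16; πd³/16 = π×124³/16 = 374400 mm³.
T_allow = 33.33×374400 = 1.248×10^7 N·mm = 12480 N·m.

T_allow = 12500 N·m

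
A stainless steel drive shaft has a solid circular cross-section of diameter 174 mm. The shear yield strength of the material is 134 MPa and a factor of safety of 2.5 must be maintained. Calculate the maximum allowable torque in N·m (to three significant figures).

τ_allow = 134/2.5 = 53.60 MPa.
For a solid shaft T_allow = τ_allow·πd³/16; πd³/16 = π×174³/16 = 1.034×10^6 mm³.
T_allow = 53.60×1.034×10^6 = 5.544×10^7 N·mm = 55440 N·m.

T_allow = 55400 N·m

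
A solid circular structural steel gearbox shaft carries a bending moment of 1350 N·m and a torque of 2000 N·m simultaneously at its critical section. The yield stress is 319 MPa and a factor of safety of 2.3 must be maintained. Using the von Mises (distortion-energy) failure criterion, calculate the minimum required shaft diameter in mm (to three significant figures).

d = 54.4 mm

σ_allow = σ_y/n = 319/2.3 = 138.7 MPa.
For a solid shaft σ_b = 32M/(πd³) and τ = 16T/(πd³), so the von Mises stress is σ' = (16/πd³)·√(4M²+3T²).
√(4M²+3T²) = √(4×(1.350×10^6)² + 3×(2.000×10^6)²) = 4.392×10^6 N·mm.
d³ = 16×4.392×10^6/(π×138.7) = 161300 mm³.
d = 54.43 mm.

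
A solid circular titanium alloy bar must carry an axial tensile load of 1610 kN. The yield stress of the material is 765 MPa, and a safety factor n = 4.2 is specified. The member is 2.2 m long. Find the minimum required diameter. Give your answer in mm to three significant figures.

d = 106 mm

Allowable stress σ_allow = 765/4.2 = 182.1 MPa.
Required area A = F/σ_allow = 1610000/182.1 = 8839 mm².
A = πd²/4 → d = √(4A/π) = 106.1 mm.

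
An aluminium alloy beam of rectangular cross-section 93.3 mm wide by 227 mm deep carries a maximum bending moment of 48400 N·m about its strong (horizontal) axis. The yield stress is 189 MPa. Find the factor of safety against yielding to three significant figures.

Section modulus S = bh²/6 = 93.3×227²/6 = 801300 mm³.
σ = M/S = 4.8400×10^7/801300 = 60.40 MPa.
n = 189/60.40 = 3.129.

n = 3.13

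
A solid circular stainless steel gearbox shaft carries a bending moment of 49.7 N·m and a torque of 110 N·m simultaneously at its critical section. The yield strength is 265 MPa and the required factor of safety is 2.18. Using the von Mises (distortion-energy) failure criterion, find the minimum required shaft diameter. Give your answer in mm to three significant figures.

d = 20.8 mm

σ_allow = σ_y/n = 265/2.18 = 121.6 MPa.
For a solid shaft σ_b = 32M/(πd³) and τ = 16T/(πd³), so the von Mises stress is σ' = (16/πd³)·√(4M²+3T²).
√(4M²+3T²) = √(4×(49700)² + 3×(110000)²) = 214900 N·mm.
d³ = 16×214900/(π×121.6) = 9003 mm³.
d = 20.80 mm.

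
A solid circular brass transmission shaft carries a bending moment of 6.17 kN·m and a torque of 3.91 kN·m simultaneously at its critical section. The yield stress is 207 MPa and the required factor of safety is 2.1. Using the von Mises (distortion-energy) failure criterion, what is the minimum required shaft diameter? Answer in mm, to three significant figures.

d = 89.9 mm

σ_allow = σ_y/n = 207/2.1 = 98.57 MPa.
For a solid shaft σ_b = 32M/(πd³) and τ = 16T/(πd³), so the von Mises stress is σ' = (16/πd³)·√(4M²+3T²).
√(4M²+3T²) = √(4×(6.170×10^6)² + 3×(3.910×10^6)²) = 1.408×10^7 N·mm.
d³ = 16×1.408×10^7/(π×98.57) = 727300 mm³.
d = 89.93 mm.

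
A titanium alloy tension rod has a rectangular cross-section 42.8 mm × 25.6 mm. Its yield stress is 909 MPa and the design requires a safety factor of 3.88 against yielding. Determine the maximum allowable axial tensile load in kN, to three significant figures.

σ_allow = 909/3.88 = 234.3 MPa.
A = 42.8×25.6 = 1096 mm².
F_allow = σ_allow × A = 234.3×1096 = 256700 N.

F_allow = 257 kN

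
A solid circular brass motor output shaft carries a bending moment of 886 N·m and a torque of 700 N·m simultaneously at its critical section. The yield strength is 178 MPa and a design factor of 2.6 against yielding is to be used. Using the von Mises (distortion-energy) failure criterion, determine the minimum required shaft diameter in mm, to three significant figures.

d = 54.3 mm

σ_allow = σ_y/n = 178/2.6 = 68.46 MPa.
For a solid shaft σ_b = 32M/(πd³) and τ = 16T/(πd³), so the von Mises stress is σ' = (16/πd³)·√(4M²+3T²).
√(4M²+3T²) = √(4×(886000)² + 3×(700000)²) = 2.147×10^6 N·mm.
d³ = 16×2.147×10^6/(π×68.46) = 159700 mm³.
d = 54.26 mm.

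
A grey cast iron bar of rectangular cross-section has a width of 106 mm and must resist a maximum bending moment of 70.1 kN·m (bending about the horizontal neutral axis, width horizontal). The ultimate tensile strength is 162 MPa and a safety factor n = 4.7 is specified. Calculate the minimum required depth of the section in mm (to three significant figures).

h = 339 mm

σ_allow = 162/4.7 = 34.47 MPa.
For a rectangular section σ = 6M/(bh²), so h² = 6M/(b σ_allow) = 6×7.0100×10^7/(106×34.47) = 115100 mm².
h = 339.3 mm.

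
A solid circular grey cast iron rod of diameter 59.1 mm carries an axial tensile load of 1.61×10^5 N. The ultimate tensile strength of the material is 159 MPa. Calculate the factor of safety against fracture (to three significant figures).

n = 2.71

A = πd²/4 = 2743 mm².
σ = F/A = 161000/2743 = 58.69 MPa.
n = 159/58.69 = 2.709.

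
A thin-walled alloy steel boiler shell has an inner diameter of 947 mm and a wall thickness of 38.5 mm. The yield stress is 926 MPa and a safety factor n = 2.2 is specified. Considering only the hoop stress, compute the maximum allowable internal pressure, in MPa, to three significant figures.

σ_allow = 926/2.2 = 420.9 MPa.
σ_h = pD/(2t) → p_allow = 2σ_allow t/D = 2×420.9×38.5/947 = 34.22 MPa.

p_allow = 34.2 MPa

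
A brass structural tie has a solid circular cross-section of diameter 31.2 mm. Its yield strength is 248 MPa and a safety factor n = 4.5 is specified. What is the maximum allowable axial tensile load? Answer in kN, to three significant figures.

F_allow = 42.1 kN

σ_allow = 248/4.5 = 55.11 MPa.
A = πd²/4 = π×31.2²/4 = 764.5 mm².
F_allow = σ_allow × A = 55.11×764.5 = 42130 N.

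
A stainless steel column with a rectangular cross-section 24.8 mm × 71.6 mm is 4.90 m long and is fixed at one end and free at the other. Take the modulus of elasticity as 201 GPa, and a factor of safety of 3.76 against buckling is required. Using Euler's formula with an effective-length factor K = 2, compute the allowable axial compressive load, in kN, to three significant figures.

P_allow = 0.500 kN

Buckling occurs about the weak axis: I_min = h·b³/12 = 71.6×24.8³/12 = 91010 mm⁴ (b = 24.8 mm is the smaller dimension).
Effective length L_e = KL = 2×4.90 m = 9800 mm.
Euler critical load P_cr = π²EI/L_e² = π²×201000×91010/9800² = 1880 N.
P_allow = P_cr/n = 1880/3.76 = 500.0 N.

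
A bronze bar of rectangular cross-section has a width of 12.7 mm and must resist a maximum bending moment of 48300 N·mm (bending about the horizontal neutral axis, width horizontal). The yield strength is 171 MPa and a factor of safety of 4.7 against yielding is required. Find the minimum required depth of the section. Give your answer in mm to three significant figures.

h = 25.0 mm

σ_allow = 171/4.7 = 36.38 MPa.
For a rectangular section σ = 6M/(bh²), so h² = 6M/(b σ_allow) = 6×48300/(12.7×36.38) = 627.2 mm².
h = 25.04 mm.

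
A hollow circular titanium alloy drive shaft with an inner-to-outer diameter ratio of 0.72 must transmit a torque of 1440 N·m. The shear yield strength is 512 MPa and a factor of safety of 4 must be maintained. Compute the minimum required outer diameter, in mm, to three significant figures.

d_o = 42.8 mm

τ_allow = 512/4 = 128.0 MPa.
For a hollow shaft τ = 16T/[πd_o³(1−k⁴)] with k = 0.72, so 1−k⁴ = 0.7313.
d_o³ = 16T/[π τ_allow (1−k⁴)] = 16×1440000/(π×128.0×0.7313) = 78350 mm³.
d_o = 42.79 mm.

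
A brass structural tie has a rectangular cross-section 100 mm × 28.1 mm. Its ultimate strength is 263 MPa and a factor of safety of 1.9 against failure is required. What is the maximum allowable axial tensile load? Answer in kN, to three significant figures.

σ_allow = 263/1.9 = 138.4 MPa.
A = 100×28.1 = 2810 mm².
F_allow = σ_allow × A = 138.4×2810 = 389000 N.

F_allow = 389 kN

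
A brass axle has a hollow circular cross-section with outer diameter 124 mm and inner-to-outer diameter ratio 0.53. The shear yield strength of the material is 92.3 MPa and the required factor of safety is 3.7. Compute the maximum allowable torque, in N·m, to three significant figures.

τ_allow = 92.3/3.7 = 24.95 MPa.
For a hollow shaft T_allow = τ_allow·πd_o³(1−k⁴)/16 with 1−k⁴ = 0.9211, so πd_o³(1−k⁴)/16 = 344800 mm³.
T_allow = 24.95×344800 = 8.602×10^6 N·mm = 8602 N·m.

T_allow = 8600 N·m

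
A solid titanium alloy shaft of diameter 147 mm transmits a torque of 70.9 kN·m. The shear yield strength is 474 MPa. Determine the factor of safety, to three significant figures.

τ = 16T/(πd³) = 16×7.0900×10^7/(π×147³) = 113.7 MPa.
n = τ_limit/τ = 474/113.7 = 4.170.

n = 4.17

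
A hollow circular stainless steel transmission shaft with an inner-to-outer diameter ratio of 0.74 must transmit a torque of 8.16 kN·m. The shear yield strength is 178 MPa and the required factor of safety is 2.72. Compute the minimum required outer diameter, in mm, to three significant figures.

τ_allow = 178/2.72 = 65.44 MPa.
For a hollow shaft τ = 16T/[πd_o³(1−k⁴)] with k = 0.74, so 1−k⁴ = 0.7001.
d_o³ = 16T/[π τ_allow (1−k⁴)] = 16×8160000/(π×65.44×0.7001) = 907000 mm³.
d_o = 96.80 mm.

d_o = 96.8 mm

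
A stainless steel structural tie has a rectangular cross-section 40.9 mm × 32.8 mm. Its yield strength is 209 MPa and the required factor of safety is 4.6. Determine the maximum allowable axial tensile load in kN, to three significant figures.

σ_allow = 209/4.6 = 45.43 MPa.
A = 40.9×32.8 = 1342 mm².
F_allow = σ_allow × A = 45.43×1342 = 60950 N.

F_allow = 61.0 kN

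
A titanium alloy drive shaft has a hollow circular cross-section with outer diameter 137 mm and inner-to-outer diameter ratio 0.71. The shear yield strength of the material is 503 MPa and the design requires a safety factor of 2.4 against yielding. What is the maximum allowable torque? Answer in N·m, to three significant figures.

τ_allow = 503/2.4 = 209.6 MPa.
For a hollow shaft T_allow = τ_allow·πd_o³(1−k⁴)/16 with 1−k⁴ = 0.7459, so πd_o³(1−k⁴)/16 = 376600 mm³.
T_allow = 209.6×376600 = 7.893×10^7 N·mm = 78930 N·m.

T_allow = 78900 N·m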